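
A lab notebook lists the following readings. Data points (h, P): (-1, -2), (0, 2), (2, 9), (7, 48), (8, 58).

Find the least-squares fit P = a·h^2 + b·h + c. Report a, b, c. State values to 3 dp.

a = 0.491, b = 3.206, c = 1.153

The normal equations are: 6514·a + 862·b + 118·c = 6098;  862·a + 118·b + 16·c = 820;  118·a + 16·b + 5·c = 115.
(Σh^2·h^2 = 6514, Σh^2·h = 862, Σh^2 = 118, Σh·h = 118, Σh = 16, Σ1 = 5, Σh^2·P = 6098, Σh·P = 820, ΣP = 115.)
Row-reducing yields a = 4439/9042, b = 28993/9042, c = 158/137.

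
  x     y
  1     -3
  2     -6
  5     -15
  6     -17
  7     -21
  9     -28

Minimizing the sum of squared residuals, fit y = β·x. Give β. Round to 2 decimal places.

β = -3.02

With design matrix A, AᵀA = [[196]] and Aᵀy = [-591]ᵀ.
Hence β = -591 / 196 ≈ -3.01531.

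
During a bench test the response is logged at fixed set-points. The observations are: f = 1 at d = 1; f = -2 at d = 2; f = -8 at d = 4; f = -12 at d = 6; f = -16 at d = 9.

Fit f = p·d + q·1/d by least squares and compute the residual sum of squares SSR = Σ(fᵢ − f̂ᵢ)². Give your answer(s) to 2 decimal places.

SSR = 3.08

The normal equations are: 138·p + 5·q = -251;  5·p + (1753/1296)·q = -52/9.
Determinant 138·(1753/1296) − 5² = 34919/216.
p = ((-251)·(1753/1296) − 5·(-52/9))/(34919/216) = -402563/209514; q = (138·(-52/9) − 5·(-251))/(34919/216) = 98856/34919.
Residuals: 18941/209514, 44765/104757, -107072/104757, -32941/34919, 68313/69838; SSR = 645761/209514.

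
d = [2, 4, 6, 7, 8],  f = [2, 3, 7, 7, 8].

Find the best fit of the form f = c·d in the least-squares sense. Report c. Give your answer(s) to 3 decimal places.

Entries of AᵀA: Σd·d = 169.
Moment sums: Σd·f = 171.
So AᵀA·[c]ᵀ = Aᵀf: [[169]]·[c]ᵀ = [171]ᵀ.
c = 171/169 = 1.01183.

c = 1.012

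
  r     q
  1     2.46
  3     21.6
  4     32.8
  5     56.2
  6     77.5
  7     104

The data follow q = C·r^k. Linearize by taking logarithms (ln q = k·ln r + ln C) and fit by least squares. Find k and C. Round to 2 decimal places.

With ln qᵢ as the transformed response and ln rᵢ as the regressor:
AᵀA = [[12.7160, 7.8320]; [7.8320, 6]], rhs = [31.5310, 20.4869]ᵀ  (here Σln r = 7.8320, Σ(ln r)² = 12.7160, Σln q = 20.4869, Σln r·ln q = 31.5310).
Δ = 12.7160·6 − (7.8320)² = 14.9557; k = (31.5310·6 − 7.8320·20.4869)/14.9557 = 1.92117, ln C = (12.7160·20.4869 − 7.8320·31.5310)/14.9557 = 0.90671, so C = exp(0.90671) = 2.47616.

k = 1.92, C = 2.48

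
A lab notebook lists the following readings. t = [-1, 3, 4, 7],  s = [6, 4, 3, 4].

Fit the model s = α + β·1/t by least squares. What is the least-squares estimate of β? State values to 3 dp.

β = -1.856

The normal equations are: 4·α + (-23/84)·β = 17;  (-23/84)·α + (8425/7056)·β = -281/84.
(Σ1 = 4, Σ1/t = -23/84, Σ1/t·1/t = 8425/7056, Σs = 17, Σ1/t·s = -281/84.)
det = 4·(8425/7056) − (-23/84)² = 11057/2352.
α = (17·(8425/7056) − (-23/84)·(-281/84))/(11057/2352) = 136762/33171; β = (4·(-281/84) − (-23/84)·17)/(11057/2352) = -20524/11057.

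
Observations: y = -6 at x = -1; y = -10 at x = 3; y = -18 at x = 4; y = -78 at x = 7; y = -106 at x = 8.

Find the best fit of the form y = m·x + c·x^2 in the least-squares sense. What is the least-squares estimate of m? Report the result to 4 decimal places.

m = 3.5309

Compute the Gram sums: Σx·x = 139, Σx·x^2 = 945, Σx^2·x^2 = 6835.
For Aᵀy: Σx·y = -1490, Σx^2·y = -10990.
det = 139·6835 − 945² = 57040.
m = ((-1490)·6835 − 945·(-10990))/57040 = 5035/1426; c = (139·(-10990) − 945·(-1490))/57040 = -2989/1426.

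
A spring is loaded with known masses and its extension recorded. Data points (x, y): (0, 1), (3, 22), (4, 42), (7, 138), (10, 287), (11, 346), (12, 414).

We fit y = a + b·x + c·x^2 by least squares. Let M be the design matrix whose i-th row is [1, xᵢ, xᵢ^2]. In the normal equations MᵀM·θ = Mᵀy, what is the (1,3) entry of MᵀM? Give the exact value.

439

Row 1 ↔ basis 1, column 3 ↔ basis x^2, so (MᵀM)_{1,3} = Σᵢ x^2 = (1)·(0) + (1)·(9) + (1)·(16) + (1)·(49) + (1)·(100) + (1)·(121) + (1)·(144) = 439.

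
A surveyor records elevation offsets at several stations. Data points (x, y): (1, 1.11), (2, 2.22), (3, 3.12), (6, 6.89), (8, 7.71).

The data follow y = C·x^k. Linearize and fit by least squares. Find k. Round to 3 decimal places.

k = 0.961

Let Y = ln y. Fitting Y = k·ln x + ln C by least squares:
XᵀX = [[9.2219, 5.6630]; [5.6630, 5]], rhs = [9.5083, 6.0123]ᵀ  (here Σln x = 5.6630, Σ(ln x)² = 9.2219, Σln y = 6.0123, Σln x·ln y = 9.5083).
Solving (det = 14.0403): k = 0.96112, ln C = 0.11390.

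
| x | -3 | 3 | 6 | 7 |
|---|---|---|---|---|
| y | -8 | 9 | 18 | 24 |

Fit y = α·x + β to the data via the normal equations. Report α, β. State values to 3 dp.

α = 3.082, β = 0.733

From the data, Σx·x = 103, Σx = 13, Σ1 = 4.
For Aᵀy: Σx·y = 327, Σy = 43.
Determinant 103·4 − 13² = 243.
α = (327·4 − 13·43)/243 = 749/243; β = (103·43 − 13·327)/243 = 178/243.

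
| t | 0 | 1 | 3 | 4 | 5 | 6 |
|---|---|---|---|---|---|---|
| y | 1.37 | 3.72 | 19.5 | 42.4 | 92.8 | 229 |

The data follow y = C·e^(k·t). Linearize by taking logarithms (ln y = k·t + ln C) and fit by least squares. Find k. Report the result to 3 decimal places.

Let Y = ln y. Fitting Y = k·t + ln C by least squares:
AᵀA = [[87.0000, 19.0000]; [19.0000, 6]], rhs = [80.4681, 18.3103]ᵀ  (here Σt = 19.0000, Σ(t)² = 87.0000, Σln y = 18.3103, Σt·ln y = 80.4681).
Δ = 87.0000·6 − (19.0000)² = 161.0000; k = (80.4681·6 − 19.0000·18.3103)/161.0000 = 0.83797, ln C = (87.0000·18.3103 − 19.0000·80.4681)/161.0000 = 0.39813.

k = 0.838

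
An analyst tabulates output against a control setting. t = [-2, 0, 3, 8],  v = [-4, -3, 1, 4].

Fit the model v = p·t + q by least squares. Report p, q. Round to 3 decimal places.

p = 0.837, q = -2.383

Normal-equation sums: Σt·t = 77, Σt = 9, Σ1 = 4.
For Xᵀv: Σt·v = 43, Σv = -2.
So XᵀX·[p, q]ᵀ = Xᵀv: [[77, 9]; [9, 4]]·[p, q]ᵀ = [43, -2]ᵀ.
Eliminating q: 4·(row 1) − 9·(row 2) gives 227·p = 4·43 − 9·(-2) = 190, so p = 190/227.
Then q = ((-2) − 9·(190/227))/4 = -541/227.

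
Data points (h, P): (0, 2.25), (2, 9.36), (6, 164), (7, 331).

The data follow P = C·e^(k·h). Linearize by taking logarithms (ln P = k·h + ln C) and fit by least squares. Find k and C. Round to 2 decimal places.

Taking logs, ln P = k·h + ln C, so regress ln P on h.
Σh = 15.0000, Σ(h)² = 89.0000, Σln P = 13.9494, Σh·ln P = 75.6869.
Normal system: [[89.0000, 15.0000]; [15.0000, 4]]·[k, ln C]ᵀ = [75.6869, 13.9494]ᵀ.
Δ = 89.0000·4 − (15.0000)² = 131.0000; k = (75.6869·4 − 15.0000·13.9494)/131.0000 = 0.71380, ln C = (89.0000·13.9494 − 15.0000·75.6869)/131.0000 = 0.81061, so C = exp(0.81061) = 2.24927.

k = 0.71, C = 2.25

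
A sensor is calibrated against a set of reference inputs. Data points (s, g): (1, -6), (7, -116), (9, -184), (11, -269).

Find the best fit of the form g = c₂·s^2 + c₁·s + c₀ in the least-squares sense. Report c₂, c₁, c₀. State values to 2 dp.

Forming MᵀM = [[23604, 2404, 252]; [2404, 252, 28]; [252, 28, 4]] and Mᵀg = [-53143, -5433, -575]ᵀ gives MᵀM·[c₂, c₁, c₀]ᵀ = Mᵀg.
Row-reducing yields c₂ = -2893/1448, c₁ = -418/181, c₀ = -2483/1448.

c₂ = -2.00, c₁ = -2.31, c₀ = -1.71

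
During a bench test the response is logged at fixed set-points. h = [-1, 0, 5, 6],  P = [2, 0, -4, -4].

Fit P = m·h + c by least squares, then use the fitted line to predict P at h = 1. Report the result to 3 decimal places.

Entries of XᵀX: Σh·h = 62, Σh = 10, Σ1 = 4.
And Σh·P = -46, ΣP = -6.
Δ = 62·4 − 10² = 148.
m = ((-46)·4 − 10·(-6))/148 = -31/37; c = (62·(-6) − 10·(-46))/148 = 22/37.
At h = 1: P̂ = (-31/37)·(1) + (22/37)·(1) = -9/37.

P̂ = -0.243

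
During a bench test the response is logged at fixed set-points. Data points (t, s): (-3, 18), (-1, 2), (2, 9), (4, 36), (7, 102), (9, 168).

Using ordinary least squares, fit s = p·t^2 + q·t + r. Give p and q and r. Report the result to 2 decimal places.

MᵀM·[p, q, r]ᵀ = Mᵀs reads: 9316·p + 1116·q + 160·r = 19382;  1116·p + 160·q + 18·r = 2332;  160·p + 18·q + 6·r = 335.
Solving the 3×3 system (Gaussian elimination) gives p = 373/185, q = 8267/19610, r = 7872/9805.

p = 2.02, q = 0.42, r = 0.80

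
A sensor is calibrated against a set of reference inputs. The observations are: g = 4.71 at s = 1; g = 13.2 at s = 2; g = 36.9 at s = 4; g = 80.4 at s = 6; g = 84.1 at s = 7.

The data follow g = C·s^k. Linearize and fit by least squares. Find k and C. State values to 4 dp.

k = 1.5247, C = 4.6530

Taking logs, ln g = k·ln s + ln C, so regress ln g on ln s.
Σln s = 5.8171, Σ(ln s)² = 9.3992, Σln g = 16.5571, Σln s·ln g = 23.2753.
Equations: 9.3992·k + 5.8171·ln C = 23.2753;  5.8171·k + 5·ln C = 16.5571.
Slope k = (n·Σln s·ln g − Σln s·Σln g)/(n·Σ(ln s)² − (Σln s)²) = (5·23.2753 − 5.8171·16.5571)/13.1574 = 1.52475; ln C = (Σln g − k·Σln s)/n = 1.53750, so C = exp(1.53750) = 4.65296.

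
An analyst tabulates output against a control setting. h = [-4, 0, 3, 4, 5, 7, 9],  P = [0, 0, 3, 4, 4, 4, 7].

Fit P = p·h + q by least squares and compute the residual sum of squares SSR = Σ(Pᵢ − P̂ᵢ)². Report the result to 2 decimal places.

SSR = 4.59

Setting ∂/∂p … = 0 gives: 196·p + 24·q = 136;  24·p + 7·q = 22.
Determinant 196·7 − 24² = 796.
p = (136·7 − 24·22)/796 = 106/199; q = (196·22 − 24·136)/796 = 262/199.
Residuals: 162/199, -262/199, 17/199, 110/199, 4/199, -208/199, 177/199; SSR = 914/199.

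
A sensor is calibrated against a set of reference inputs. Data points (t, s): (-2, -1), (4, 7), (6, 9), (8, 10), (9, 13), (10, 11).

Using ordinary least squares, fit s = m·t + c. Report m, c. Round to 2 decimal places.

Entries of AᵀA: Σt·t = 301, Σt = 35, Σ1 = 6.
And Σt·s = 391, Σs = 49.
Eliminating c: 6·(row 1) − 35·(row 2) gives 581·m = 6·391 − 35·49 = 631, so m = 631/581.
Then c = (49 − 35·(631/581))/6 = 152/83.

m = 1.09, c = 1.83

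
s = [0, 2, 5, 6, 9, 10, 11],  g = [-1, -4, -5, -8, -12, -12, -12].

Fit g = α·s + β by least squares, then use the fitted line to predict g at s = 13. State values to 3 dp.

Sums needed: Σs·s = 367, Σs = 43, Σ1 = 7.
And Σs·g = -441, Σg = -54.
Normal equations: [[367, 43]; [43, 7]]·[α, β]ᵀ = [-441, -54]ᵀ.
det = 367·7 − 43² = 720.
α = ((-441)·7 − 43·(-54))/720 = -17/16; β = (367·(-54) − 43·(-441))/720 = -19/16.
At s = 13: ĝ = (-17/16)·(13) + (-19/16)·(1) = -15.

ĝ = -15.000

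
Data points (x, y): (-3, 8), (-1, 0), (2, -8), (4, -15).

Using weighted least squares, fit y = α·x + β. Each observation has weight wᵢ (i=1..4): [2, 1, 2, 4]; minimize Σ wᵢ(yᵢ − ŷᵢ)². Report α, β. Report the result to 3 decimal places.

MᵀWM·[α, β]ᵀ = MᵀWy reads: 91·α + 13·β = -320;  13·α + 9·β = -60.
Δ = 91·9 − 13² = 650.
α = ((-320)·9 − 13·(-60))/650 = -42/13; β = (91·(-60) − 13·(-320))/650 = -2.

α = -3.231, β = -2.000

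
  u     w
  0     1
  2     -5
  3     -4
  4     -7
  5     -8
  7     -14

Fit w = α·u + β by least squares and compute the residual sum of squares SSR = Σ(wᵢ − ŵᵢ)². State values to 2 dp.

SSR = 6.82

MᵀM·[α, β]ᵀ = Mᵀw reads: 103·α + 21·β = -188;  21·α + 6·β = -37.
(Σu·u = 103, Σu = 21, Σ1 = 6, Σu·w = -188, Σw = -37.)
Δ = 103·6 − 21² = 177.
α = ((-188)·6 − 21·(-37))/177 = -117/59; β = (103·(-37) − 21·(-188))/177 = 137/177.
Residuals: 40/177, -320/177, 208/177, 28/177, 202/177, -158/177; SSR = 1208/177.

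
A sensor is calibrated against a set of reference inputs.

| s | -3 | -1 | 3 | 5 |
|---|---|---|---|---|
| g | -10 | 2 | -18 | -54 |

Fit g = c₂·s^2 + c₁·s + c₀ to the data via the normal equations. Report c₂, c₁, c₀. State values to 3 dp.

The normal system MᵀM·[c₂, c₁, c₀]ᵀ = Mᵀg is [[788, 124, 44]; [124, 44, 4]; [44, 4, 4]]·[c₂, c₁, c₀]ᵀ = [-1600, -296, -80]ᵀ.
Inverting the 3×3 Gram matrix, [c₂, c₁, c₀]ᵀ = [-2, -7/5, 17/5]ᵀ.

c₂ = -2.000, c₁ = -1.400, c₀ = 3.400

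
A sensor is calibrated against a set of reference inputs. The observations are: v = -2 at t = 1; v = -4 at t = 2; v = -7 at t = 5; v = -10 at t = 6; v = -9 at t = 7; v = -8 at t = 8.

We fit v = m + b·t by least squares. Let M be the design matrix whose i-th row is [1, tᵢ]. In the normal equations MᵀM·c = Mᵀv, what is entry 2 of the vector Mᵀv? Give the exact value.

-232

Entry 2 ↔ basis t, so (Mᵀv)_{2} = Σᵢ (t)·vᵢ = (1)·(-2) + (2)·(-4) + (5)·(-7) + (6)·(-10) + (7)·(-9) + (8)·(-8) = -232.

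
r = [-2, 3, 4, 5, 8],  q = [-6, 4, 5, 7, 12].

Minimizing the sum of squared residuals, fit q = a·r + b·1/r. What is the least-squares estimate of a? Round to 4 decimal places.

a = 1.3138

Entries of MᵀM: Σr·r = 118, Σr·1/r = 5, Σ1/r·1/r = 6901/14400.
Right-hand side: Σr·q = 175, Σ1/r·q = 509/60.
Normal equations: [[118, 5]; [5, 6901/14400]]·[a, b]ᵀ = [175, 509/60]ᵀ.
Δ = 118·(6901/14400) − 5² = 227159/7200.
a = (175·(6901/14400) − 5·(509/60))/(227159/7200) = 596875/454318; b = (118·(509/60) − 5·175)/(227159/7200) = 907440/227159.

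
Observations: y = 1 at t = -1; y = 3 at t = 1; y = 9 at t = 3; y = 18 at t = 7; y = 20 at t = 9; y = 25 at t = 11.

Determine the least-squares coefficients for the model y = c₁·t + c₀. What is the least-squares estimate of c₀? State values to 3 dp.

c₀ = 2.399

Setting ∂/∂c₁ … = 0 gives: 262·c₁ + 30·c₀ = 610;  30·c₁ + 6·c₀ = 76.
Eliminating c₀: 6·(row 1) − 30·(row 2) gives 672·c₁ = 6·610 − 30·76 = 1380, so c₁ = 115/56.
Then c₀ = (76 − 30·(115/56))/6 = 403/168.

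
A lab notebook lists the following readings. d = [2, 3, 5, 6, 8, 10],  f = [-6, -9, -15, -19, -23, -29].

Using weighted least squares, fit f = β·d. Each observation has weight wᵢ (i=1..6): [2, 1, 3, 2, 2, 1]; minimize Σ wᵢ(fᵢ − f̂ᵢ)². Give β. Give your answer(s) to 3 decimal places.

β = -2.964

From the data, Σwᵢ·d·d = 392.
And Σwᵢ·d·f = -1162.
AᵀWA·[β]ᵀ = AᵀWf becomes [[392]]·[β]ᵀ = [-1162]ᵀ.
Hence β = -1162 / 392 ≈ -2.96429.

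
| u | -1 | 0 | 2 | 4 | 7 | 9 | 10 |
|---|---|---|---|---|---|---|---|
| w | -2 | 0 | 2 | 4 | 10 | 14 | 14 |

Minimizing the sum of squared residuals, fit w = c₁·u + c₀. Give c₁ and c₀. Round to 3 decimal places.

c₁ = 1.513, c₀ = -0.698

The normal system XᵀX·[c₁, c₀]ᵀ = Xᵀw is [[251, 31]; [31, 7]]·[c₁, c₀]ᵀ = [358, 42]ᵀ.
det = 251·7 − 31² = 796.
c₁ = (358·7 − 31·42)/796 = 301/199; c₀ = (251·42 − 31·358)/796 = -139/199.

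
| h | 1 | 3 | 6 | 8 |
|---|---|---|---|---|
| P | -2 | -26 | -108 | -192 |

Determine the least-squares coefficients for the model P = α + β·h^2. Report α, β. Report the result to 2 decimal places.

Setting ∂/∂α … = 0 gives: 4·α + 110·β = -328;  110·α + 5474·β = -16412.
Eliminating β: 5474·(row 1) − 110·(row 2) gives 9796·α = 5474·(-328) − 110·(-16412) = 9848, so α = 2462/2449.
Then β = ((-16412) − 110·(2462/2449))/5474 = -7392/2449.

α = 1.01, β = -3.02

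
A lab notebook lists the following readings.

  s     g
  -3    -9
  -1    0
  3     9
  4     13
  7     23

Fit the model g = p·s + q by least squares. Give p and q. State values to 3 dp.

Compute the Gram sums: Σs·s = 84, Σs = 10, Σ1 = 5.
For Xᵀg: Σs·g = 267, Σg = 36.
XᵀX·[p, q]ᵀ = Xᵀg becomes [[84, 10]; [10, 5]]·[p, q]ᵀ = [267, 36]ᵀ.
Eliminating q: 5·(row 1) − 10·(row 2) gives 320·p = 5·267 − 10·36 = 975, so p = 195/64.
Then q = (36 − 10·(195/64))/5 = 177/160.

p = 3.047, q = 1.106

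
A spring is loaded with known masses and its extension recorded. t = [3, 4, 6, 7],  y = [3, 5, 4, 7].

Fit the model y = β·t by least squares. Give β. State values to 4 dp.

From the data, Σt·t = 110.
And Σt·y = 102.
Normal equations: [[110]]·[β]ᵀ = [102]ᵀ.
β = 102/110 = 0.927273.

β = 0.9273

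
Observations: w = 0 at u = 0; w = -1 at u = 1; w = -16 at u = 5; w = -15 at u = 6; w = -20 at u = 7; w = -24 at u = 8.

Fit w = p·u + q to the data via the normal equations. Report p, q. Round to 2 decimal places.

The normal equations are: 175·p + 27·q = -503;  27·p + 6·q = -76.
det = 175·6 − 27² = 321.
p = ((-503)·6 − 27·(-76))/321 = -322/107; q = (175·(-76) − 27·(-503))/321 = 281/321.

p = -3.01, q = 0.88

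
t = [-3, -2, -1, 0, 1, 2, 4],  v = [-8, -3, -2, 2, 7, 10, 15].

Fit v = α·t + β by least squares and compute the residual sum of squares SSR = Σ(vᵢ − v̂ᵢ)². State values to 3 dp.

SSR = 5.967

The normal system AᵀA·[α, β]ᵀ = Aᵀv is [[35, 1]; [1, 7]]·[α, β]ᵀ = [119, 21]ᵀ.
Δ = 35·7 − 1² = 244.
α = (119·7 − 1·21)/244 = 203/61; β = (35·21 − 1·119)/244 = 154/61.
Residuals: -33/61, 69/61, -73/61, -32/61, 70/61, 50/61, -51/61; SSR = 364/61.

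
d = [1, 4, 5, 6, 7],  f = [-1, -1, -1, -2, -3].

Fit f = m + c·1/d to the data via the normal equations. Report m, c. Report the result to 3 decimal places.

From the data, Σ1 = 5, Σ1/d = 739/420, Σ1/d·1/d = 202981/176400.
And Σf = -8, Σ1/d·f = -929/420.
So AᵀA·[m, c]ᵀ = Aᵀf: [[5, 739/420]; [739/420, 202981/176400]]·[m, c]ᵀ = [-8, -929/420]ᵀ.
det = 5·(202981/176400) − (739/420)² = 29299/11025.
m = ((-8)·(202981/176400) − (739/420)·(-929/420))/(29299/11025) = -937317/468784; c = (5·(-929/420) − (739/420)·(-8))/(29299/11025) = 133035/117196.

m = -1.999, c = 1.135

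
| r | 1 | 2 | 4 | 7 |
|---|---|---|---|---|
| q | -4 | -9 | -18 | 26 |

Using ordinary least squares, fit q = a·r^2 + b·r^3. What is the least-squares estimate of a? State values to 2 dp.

From the data, Σr^2·r^2 = 2674, Σr^2·r^3 = 17864, Σr^3·r^3 = 121810.
Moment sums: Σr^2·q = 946, Σr^3·q = 7690.
Normal equations: [[2674, 17864]; [17864, 121810]]·[a, b]ᵀ = [946, 7690]ᵀ.
det = 2674·121810 − 17864² = 6597444.
a = (946·121810 − 17864·7690)/6597444 = -5535475/1649361; b = (2674·7690 − 17864·946)/6597444 = 130847/235623.

a = -3.36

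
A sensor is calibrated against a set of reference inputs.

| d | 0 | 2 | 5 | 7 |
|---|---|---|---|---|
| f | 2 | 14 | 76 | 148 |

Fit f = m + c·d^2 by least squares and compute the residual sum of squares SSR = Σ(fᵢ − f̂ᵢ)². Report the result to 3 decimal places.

Normal-equation sums: Σ1 = 4, Σd^2 = 78, Σd^2·d^2 = 3042.
Right-hand side: Σf = 240, Σd^2·f = 9208.
Normal equations: [[4, 78]; [78, 3042]]·[m, c]ᵀ = [240, 9208]ᵀ.
Determinant 4·3042 − 78² = 6084.
m = (240·3042 − 78·9208)/6084 = 76/39; c = (4·9208 − 78·240)/6084 = 4528/1521.
Residuals: 2/39, 218/1521, -568/1521, 272/1521; SSR = 296/1521.

SSR = 0.195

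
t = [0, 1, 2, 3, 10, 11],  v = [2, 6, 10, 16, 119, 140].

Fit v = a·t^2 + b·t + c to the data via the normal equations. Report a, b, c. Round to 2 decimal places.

a = 0.97, b = 1.86, c = 2.35

Entries of AᵀA: Σt^2·t^2 = 24739, Σt^2·t = 2367, Σt^2 = 235, Σt·t = 235, Σt = 27, Σ1 = 6.
Moment sums: Σt^2·v = 29030, Σt·v = 2804, Σv = 293.
AᵀA·[a, b, c]ᵀ = Aᵀv becomes [[24739, 2367, 235]; [2367, 235, 27]; [235, 27, 6]]·[a, b, c]ᵀ = [29030, 2804, 293]ᵀ.
Row-reducing yields a = 141407/145240, b = 269441/145240, c = 85407/36310.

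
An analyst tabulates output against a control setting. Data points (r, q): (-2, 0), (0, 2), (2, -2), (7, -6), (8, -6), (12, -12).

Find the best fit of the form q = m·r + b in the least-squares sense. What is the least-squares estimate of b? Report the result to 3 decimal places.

b = 0.077

Normal-equation sums: Σr·r = 265, Σr = 27, Σ1 = 6.
Moment sums: Σr·q = -238, Σq = -24.
So XᵀX·[m, b]ᵀ = Xᵀq: [[265, 27]; [27, 6]]·[m, b]ᵀ = [-238, -24]ᵀ.
Δ = 265·6 − 27² = 861.
m = ((-238)·6 − 27·(-24))/861 = -260/287; b = (265·(-24) − 27·(-238))/861 = 22/287.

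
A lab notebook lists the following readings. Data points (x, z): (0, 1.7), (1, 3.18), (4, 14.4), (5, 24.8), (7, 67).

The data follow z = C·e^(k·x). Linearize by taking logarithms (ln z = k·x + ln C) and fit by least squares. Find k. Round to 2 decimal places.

Taking logs, ln z = k·x + ln C, so regress ln z on x.
Σx = 17.0000, Σ(x)² = 91.0000, Σln z = 11.7703, Σx·ln z = 57.3129.
Equations: 91.0000·k + 17.0000·ln C = 57.3129;  17.0000·k + 5·ln C = 11.7703.
Δ = 91.0000·5 − (17.0000)² = 166.0000; k = (57.3129·5 − 17.0000·11.7703)/166.0000 = 0.52090, ln C = (91.0000·11.7703 − 17.0000·57.3129)/166.0000 = 0.58299.

k = 0.52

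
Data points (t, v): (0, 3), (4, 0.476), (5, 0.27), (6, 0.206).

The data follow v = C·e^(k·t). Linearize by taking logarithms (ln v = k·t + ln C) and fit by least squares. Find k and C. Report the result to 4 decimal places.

k = -0.4577, C = 2.9537

Linearized form: ln v = k·t + ln C. From the 4 transformed points,
Σt = 15.0000, Σ(t)² = 77.0000, Σln v = -2.5329, Σt·ln v = -18.9953.
Normal system: [[77.0000, 15.0000]; [15.0000, 4]]·[k, ln C]ᵀ = [-18.9953, -2.5329]ᵀ.
Slope k = (n·Σt·ln v − Σt·Σln v)/(n·Σ(t)² − (Σt)²) = (4·-18.9953 − 15.0000·-2.5329)/83.0000 = -0.45768; ln C = (Σln v − k·Σt)/n = 1.08305, so C = exp(1.08305) = 2.95368.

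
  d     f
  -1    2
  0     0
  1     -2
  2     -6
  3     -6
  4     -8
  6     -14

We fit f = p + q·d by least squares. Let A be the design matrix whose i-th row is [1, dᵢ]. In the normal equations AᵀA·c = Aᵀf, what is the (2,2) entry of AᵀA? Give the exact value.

67

Row 2 ↔ basis d, column 2 ↔ basis d, so (AᵀA)_{2,2} = Σᵢ (d)·(d) = (-1)·(-1) + (0)·(0) + (1)·(1) + (2)·(2) + (3)·(3) + (4)·(4) + (6)·(6) = 67.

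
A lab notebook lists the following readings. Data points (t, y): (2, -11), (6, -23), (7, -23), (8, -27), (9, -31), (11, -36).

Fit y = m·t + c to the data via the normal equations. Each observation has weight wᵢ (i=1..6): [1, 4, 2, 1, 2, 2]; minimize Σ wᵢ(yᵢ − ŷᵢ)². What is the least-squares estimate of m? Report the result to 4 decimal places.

m = -2.7476

Compute the Gram sums: Σwᵢ·t·t = 714, Σwᵢ·t = 88, Σwᵢ·1 = 12.
And Σwᵢ·t·y = -2462, Σwᵢ·y = -310.
So XᵀWX·[m, c]ᵀ = XᵀWy: [[714, 88]; [88, 12]]·[m, c]ᵀ = [-2462, -310]ᵀ.
Determinant 714·12 − 88² = 824.
m = ((-2462)·12 − 88·(-310))/824 = -283/103; c = (714·(-310) − 88·(-2462))/824 = -1171/206.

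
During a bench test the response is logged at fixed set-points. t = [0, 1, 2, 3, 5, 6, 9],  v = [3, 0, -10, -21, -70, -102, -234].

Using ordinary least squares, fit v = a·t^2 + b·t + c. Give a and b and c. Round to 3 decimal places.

Setting ∂/∂a … = 0 gives: 8580·a + 1106·b + 156·c = -24605;  1106·a + 156·b + 26·c = -3151;  156·a + 26·b + 7·c = -434.
Row-reducing yields a = -269687/91042, b = 31901/91042, c = 123537/45521.

a = -2.962, b = 0.350, c = 2.714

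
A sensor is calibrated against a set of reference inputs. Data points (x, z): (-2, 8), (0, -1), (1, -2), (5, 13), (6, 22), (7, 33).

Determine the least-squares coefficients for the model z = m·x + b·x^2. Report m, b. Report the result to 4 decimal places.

The normal system MᵀM·[m, b]ᵀ = Mᵀz is [[115, 677]; [677, 4339]]·[m, b]ᵀ = [410, 2764]ᵀ.
Determinant 115·4339 − 677² = 40656.
m = (410·4339 − 677·2764)/40656 = -15373/6776; b = (115·2764 − 677·410)/40656 = 6715/6776.

m = -2.2687, b = 0.9910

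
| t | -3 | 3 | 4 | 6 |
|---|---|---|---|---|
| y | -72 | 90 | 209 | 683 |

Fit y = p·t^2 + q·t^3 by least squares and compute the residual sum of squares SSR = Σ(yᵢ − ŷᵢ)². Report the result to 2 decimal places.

SSR = 1.42

Normal-equation sums: Σt^2·t^2 = 1714, Σt^2·t^3 = 8800, Σt^3·t^3 = 52210.
Moment sums: Σt^2·y = 28094, Σt^3·y = 165278.
Normal equations: [[1714, 8800]; [8800, 52210]]·[p, q]ᵀ = [28094, 165278]ᵀ.
Δ = 1714·52210 − 8800² = 12047940.
p = (28094·52210 − 8800·165278)/12047940 = 68563/66933; q = (1714·165278 − 8800·28094)/12047940 = 1001647/334665.
Residuals: -15194/37185, -1106/37185, 13131/12395, -13433/37185; SSR = 52826/37185.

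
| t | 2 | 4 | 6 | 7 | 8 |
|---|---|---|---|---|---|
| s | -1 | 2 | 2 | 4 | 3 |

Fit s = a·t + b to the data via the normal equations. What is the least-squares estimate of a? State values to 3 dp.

a = 0.690

Forming XᵀX = [[169, 27]; [27, 5]] and Xᵀs = [70, 10]ᵀ gives XᵀX·[a, b]ᵀ = Xᵀs.
Δ = 169·5 − 27² = 116.
a = (70·5 − 27·10)/116 = 20/29; b = (169·10 − 27·70)/116 = -50/29.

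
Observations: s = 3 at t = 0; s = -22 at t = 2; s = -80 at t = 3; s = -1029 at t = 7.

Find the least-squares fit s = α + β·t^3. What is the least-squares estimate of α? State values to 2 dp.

α = 2.10

Sums needed: Σ1 = 4, Σt^3 = 378, Σt^3·t^3 = 118442.
Moment sums: Σs = -1128, Σt^3·s = -355283.
Normal equations: [[4, 378]; [378, 118442]]·[α, β]ᵀ = [-1128, -355283]ᵀ.
det = 4·118442 − 378² = 330884.
α = ((-1128)·118442 − 378·(-355283))/330884 = 347199/165442; β = (4·(-355283) − 378·(-1128))/330884 = -248687/82721.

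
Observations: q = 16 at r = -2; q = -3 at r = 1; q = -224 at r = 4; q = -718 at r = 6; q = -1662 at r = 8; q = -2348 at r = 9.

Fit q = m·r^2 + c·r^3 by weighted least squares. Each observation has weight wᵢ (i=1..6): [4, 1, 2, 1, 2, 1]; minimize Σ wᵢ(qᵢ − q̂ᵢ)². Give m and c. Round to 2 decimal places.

m = -1.94, c = -3.00

Normal-equation sums: Σwᵢ·r^2·r^2 = 16626, Σwᵢ·r^2·r^3 = 134282, Σwᵢ·r^3·r^3 = 1110834.
For XᵀWq: Σwᵢ·r^2·q = -435687, Σwᵢ·r^3·q = -3597855.
So XᵀWX·[m, c]ᵀ = XᵀWq: [[16626, 134282]; [134282, 1110834]]·[m, c]ᵀ = [-435687, -3597855]ᵀ.
Eliminating c: 1110834·(row 1) − 134282·(row 2) gives 437070560·m = 1110834·(-435687) − 134282·(-3597855) = -848767848, so m = -106095981/54633820.
Then c = ((-3597855) − 134282·(-106095981/54633820))/1110834 = -164126937/54633820.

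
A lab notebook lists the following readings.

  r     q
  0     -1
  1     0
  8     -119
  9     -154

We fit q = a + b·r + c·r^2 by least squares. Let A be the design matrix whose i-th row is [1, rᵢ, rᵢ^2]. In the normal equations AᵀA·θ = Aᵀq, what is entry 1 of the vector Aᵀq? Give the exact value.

Entry 1 ↔ basis 1, so (Aᵀq)_{1} = Σᵢ qᵢ = (1)·(-1) + (1)·(0) + (1)·(-119) + (1)·(-154) = -274.

-274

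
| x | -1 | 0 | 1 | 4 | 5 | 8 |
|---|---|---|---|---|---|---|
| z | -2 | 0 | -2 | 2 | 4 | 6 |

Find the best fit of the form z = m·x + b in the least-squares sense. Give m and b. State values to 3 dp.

The normal equations are: 107·m + 17·b = 76;  17·m + 6·b = 8.
det = 107·6 − 17² = 353.
m = (76·6 − 17·8)/353 = 320/353; b = (107·8 − 17·76)/353 = -436/353.

m = 0.907, b = -1.235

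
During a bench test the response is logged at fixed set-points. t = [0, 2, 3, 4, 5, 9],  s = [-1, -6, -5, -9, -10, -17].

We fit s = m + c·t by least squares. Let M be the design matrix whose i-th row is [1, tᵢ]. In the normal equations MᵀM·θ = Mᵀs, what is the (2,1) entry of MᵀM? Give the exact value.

Row 2 ↔ basis t, column 1 ↔ basis 1, so (MᵀM)_{2,1} = Σᵢ t = (0)·(1) + (2)·(1) + (3)·(1) + (4)·(1) + (5)·(1) + (9)·(1) = 23.

23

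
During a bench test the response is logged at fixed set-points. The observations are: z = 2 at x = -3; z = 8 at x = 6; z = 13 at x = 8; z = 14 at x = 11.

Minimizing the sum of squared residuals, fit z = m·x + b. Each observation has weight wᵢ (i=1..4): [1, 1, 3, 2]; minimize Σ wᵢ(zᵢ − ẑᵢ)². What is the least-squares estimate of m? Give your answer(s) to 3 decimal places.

The normal system AᵀWA·[m, b]ᵀ = AᵀWz is [[479, 49]; [49, 7]]·[m, b]ᵀ = [662, 77]ᵀ.
Eliminating b: 7·(row 1) − 49·(row 2) gives 952·m = 7·662 − 49·77 = 861, so m = 123/136.
Then b = (77 − 49·(123/136))/7 = 635/136.

m = 0.904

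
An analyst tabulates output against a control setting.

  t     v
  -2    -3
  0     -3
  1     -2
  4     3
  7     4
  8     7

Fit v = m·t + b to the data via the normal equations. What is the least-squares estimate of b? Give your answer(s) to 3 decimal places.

Entries of XᵀX: Σt·t = 134, Σt = 18, Σ1 = 6.
Right-hand side: Σt·v = 100, Σv = 6.
XᵀX·[m, b]ᵀ = Xᵀv becomes [[134, 18]; [18, 6]]·[m, b]ᵀ = [100, 6]ᵀ.
Δ = 134·6 − 18² = 480.
m = (100·6 − 18·6)/480 = 41/40; b = (134·6 − 18·100)/480 = -83/40.

b = -2.075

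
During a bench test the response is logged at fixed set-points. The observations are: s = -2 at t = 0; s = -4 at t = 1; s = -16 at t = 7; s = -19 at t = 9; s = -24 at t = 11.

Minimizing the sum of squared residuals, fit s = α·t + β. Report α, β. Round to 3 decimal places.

Sums needed: Σt·t = 252, Σt = 28, Σ1 = 5.
Right-hand side: Σt·s = -551, Σs = -65.
Eliminating β: 5·(row 1) − 28·(row 2) gives 476·α = 5·(-551) − 28·(-65) = -935, so α = -55/28.
Then β = ((-65) − 28·(-55/28))/5 = -2.

α = -1.964, β = -2.000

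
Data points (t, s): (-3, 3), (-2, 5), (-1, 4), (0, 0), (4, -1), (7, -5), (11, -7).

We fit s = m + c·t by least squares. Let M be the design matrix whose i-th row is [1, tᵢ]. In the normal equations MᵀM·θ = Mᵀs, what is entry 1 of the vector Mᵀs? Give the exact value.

-1

Entry 1 ↔ basis 1, so (Mᵀs)_{1} = Σᵢ sᵢ = (1)·(3) + (1)·(5) + (1)·(4) + (1)·(0) + (1)·(-1) + (1)·(-5) + (1)·(-7) = -1.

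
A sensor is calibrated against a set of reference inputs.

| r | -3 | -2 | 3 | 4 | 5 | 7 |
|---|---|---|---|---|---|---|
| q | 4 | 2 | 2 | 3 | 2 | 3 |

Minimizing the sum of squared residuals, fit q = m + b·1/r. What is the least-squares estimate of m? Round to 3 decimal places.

Compute the Gram sums: Σ1 = 6, Σ1/r = 13/140, Σ1/r·1/r = 104981/176400.
Moment sums: Σq = 16, Σ1/r·q = -37/420.
Eliminating b: (104981/176400)·(row 1) − (13/140)·(row 2) gives (41891/11760)·m = (104981/176400)·16 − (13/140)·(-37/420) = 1681139/176400, so m = 1681139/628365.
Then b = ((-37/420) − (13/140)·(1681139/628365))/(104981/176400) = -23688/41891.

m = 2.675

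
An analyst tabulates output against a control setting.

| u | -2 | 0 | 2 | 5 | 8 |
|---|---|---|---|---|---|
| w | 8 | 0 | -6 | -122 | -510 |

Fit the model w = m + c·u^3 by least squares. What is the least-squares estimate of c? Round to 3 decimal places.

c = -0.997

Normal-equation sums: Σ1 = 5, Σu^3 = 637, Σu^3·u^3 = 277897.
And Σw = -630, Σu^3·w = -276482.
MᵀM·[m, c]ᵀ = Mᵀw becomes [[5, 637]; [637, 277897]]·[m, c]ᵀ = [-630, -276482]ᵀ.
det = 5·277897 − 637² = 983716.
m = ((-630)·277897 − 637·(-276482))/983716 = 260981/245929; c = (5·(-276482) − 637·(-630))/983716 = -245275/245929.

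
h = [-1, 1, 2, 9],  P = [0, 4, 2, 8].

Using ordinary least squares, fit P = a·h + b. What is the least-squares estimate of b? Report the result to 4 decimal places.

From the data, Σh·h = 87, Σh = 11, Σ1 = 4.
For XᵀP: Σh·P = 80, ΣP = 14.
Normal equations: [[87, 11]; [11, 4]]·[a, b]ᵀ = [80, 14]ᵀ.
Δ = 87·4 − 11² = 227.
a = (80·4 − 11·14)/227 = 166/227; b = (87·14 − 11·80)/227 = 338/227.

b = 1.4890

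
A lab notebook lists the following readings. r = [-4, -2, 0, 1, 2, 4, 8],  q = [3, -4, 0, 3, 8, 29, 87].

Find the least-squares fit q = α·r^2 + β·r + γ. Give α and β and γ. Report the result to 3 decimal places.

α = 0.988, β = 3.120, γ = -0.834

From the data, Σr^2·r^2 = 4641, Σr^2·r = 513, Σr^2 = 105, Σr·r = 105, Σr = 9, Σ1 = 7.
And Σr^2·q = 6099, Σr·q = 827, Σq = 126.
So AᵀA·[α, β, γ]ᵀ = Aᵀq: [[4641, 513, 105]; [513, 105, 9]; [105, 9, 7]]·[α, β, γ]ᵀ = [6099, 827, 126]ᵀ.
Inverting the 3×3 Gram matrix, [α, β, γ]ᵀ = [13793/13958, 9331/2991, -11637/13958]ᵀ.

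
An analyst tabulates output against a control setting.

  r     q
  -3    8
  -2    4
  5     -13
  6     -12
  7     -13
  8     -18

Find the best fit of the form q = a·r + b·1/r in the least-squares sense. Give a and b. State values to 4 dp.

With design matrix X, XᵀX = [[187, 6]; [6, 328049/705600]] and Xᵀq = [-404, -5617/420]ᵀ.
Δ = 187·(328049/705600) − 6² = 35943563/705600.
a = ((-404)·(328049/705600) − 6·(-5617/420))/(35943563/705600) = -75912436/35943563; b = (187·(-5617/420) − 6·(-404))/(35943563/705600) = -54262320/35943563.

a = -2.1120, b = -1.5097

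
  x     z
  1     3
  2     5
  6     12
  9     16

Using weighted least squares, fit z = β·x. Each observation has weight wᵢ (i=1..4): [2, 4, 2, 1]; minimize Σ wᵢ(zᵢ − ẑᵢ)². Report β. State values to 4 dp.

The normal equations are: 171·β = 334.
Hence β = 334 / 171 ≈ 1.95322.

β = 1.9532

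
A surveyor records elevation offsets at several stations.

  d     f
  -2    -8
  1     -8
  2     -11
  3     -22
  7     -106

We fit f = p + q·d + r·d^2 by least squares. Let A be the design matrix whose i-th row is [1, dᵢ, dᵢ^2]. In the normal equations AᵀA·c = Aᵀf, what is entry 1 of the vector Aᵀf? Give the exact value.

-155

Entry 1 ↔ basis 1, so (Aᵀf)_{1} = Σᵢ fᵢ = (1)·(-8) + (1)·(-8) + (1)·(-11) + (1)·(-22) + (1)·(-106) = -155.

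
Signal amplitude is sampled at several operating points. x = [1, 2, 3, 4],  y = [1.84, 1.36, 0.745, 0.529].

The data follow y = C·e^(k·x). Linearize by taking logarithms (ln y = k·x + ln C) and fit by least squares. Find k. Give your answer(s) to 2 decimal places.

k = -0.43

Taking logs, ln y = k·x + ln C, so regress ln y on x.
Σx = 10.0000, Σ(x)² = 30.0000, Σln y = -0.0139, Σx·ln y = -2.2054.
Equations: 30.0000·k + 10.0000·ln C = -2.2054;  10.0000·k + 4·ln C = -0.0139.
Slope k = (n·Σx·ln y − Σx·Σln y)/(n·Σ(x)² − (Σx)²) = (4·-2.2054 − 10.0000·-0.0139)/20.0000 = -0.43415; ln C = (Σln y − k·Σx)/n = 1.08189.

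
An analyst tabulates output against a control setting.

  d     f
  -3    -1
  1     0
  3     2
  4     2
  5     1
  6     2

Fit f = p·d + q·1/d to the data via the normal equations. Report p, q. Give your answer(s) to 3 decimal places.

XᵀX·[p, q]ᵀ = Xᵀf reads: 96·p + 6·q = 34;  6·p + (541/400)·q = 61/30.
Determinant 96·(541/400) − 6² = 2346/25.
p = (34·(541/400) − 6·(61/30))/(2346/25) = 6757/18768; q = (96·(61/30) − 6·34)/(2346/25) = -110/1173.

p = 0.360, q = -0.094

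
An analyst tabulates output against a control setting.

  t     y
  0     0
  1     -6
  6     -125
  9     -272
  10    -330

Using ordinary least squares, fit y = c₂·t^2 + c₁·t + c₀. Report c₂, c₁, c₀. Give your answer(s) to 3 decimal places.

c₂ = -3.041, c₁ = -2.680, c₀ = -0.077

Compute the Gram sums: Σt^2·t^2 = 17858, Σt^2·t = 1946, Σt^2 = 218, Σt·t = 218, Σt = 26, Σ1 = 5.
And Σt^2·y = -59538, Σt·y = -6504, Σy = -733.
XᵀX·[c₂, c₁, c₀]ᵀ = Xᵀy becomes [[17858, 1946, 218]; [1946, 218, 26]; [218, 26, 5]]·[c₂, c₁, c₀]ᵀ = [-59538, -6504, -733]ᵀ.
Row-reducing yields c₂ = -40105/13188, c₁ = -35339/13188, c₀ = -85/1099.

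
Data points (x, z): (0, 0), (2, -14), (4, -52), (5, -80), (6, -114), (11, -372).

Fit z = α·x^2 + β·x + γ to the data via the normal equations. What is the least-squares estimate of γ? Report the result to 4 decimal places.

The normal equations are: 16834·α + 1744·β + 202·γ = -52004;  1744·α + 202·β + 28·γ = -5412;  202·α + 28·β + 6·γ = -632.
(Σx^2·x^2 = 16834, Σx^2·x = 1744, Σx^2 = 202, Σx·x = 202, Σx = 28, Σ1 = 6, Σx^2·z = -52004, Σx·z = -5412, Σz = -632.)
Row-reducing yields α = -81907/27591, β = -32420/27591, γ = 859/9197.

γ = 0.0934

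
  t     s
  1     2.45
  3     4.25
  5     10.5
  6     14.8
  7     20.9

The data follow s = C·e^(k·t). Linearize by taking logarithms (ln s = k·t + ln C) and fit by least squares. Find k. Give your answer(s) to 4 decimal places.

k = 0.3687

With ln sᵢ as the transformed response and tᵢ as the regressor:
Over the data: Σt = 22.0000, Σ(t)² = 120.0000, Σln s = 10.4288, Σt·ln s = 54.4397.
Normal system: [[120.0000, 22.0000]; [22.0000, 5]]·[k, ln C]ᵀ = [54.4397, 10.4288]ᵀ.
Slope k = (n·Σt·ln s − Σt·Σln s)/(n·Σ(t)² − (Σt)²) = (5·54.4397 − 22.0000·10.4288)/116.0000 = 0.36867; ln C = (Σln s − k·Σt)/n = 0.46359.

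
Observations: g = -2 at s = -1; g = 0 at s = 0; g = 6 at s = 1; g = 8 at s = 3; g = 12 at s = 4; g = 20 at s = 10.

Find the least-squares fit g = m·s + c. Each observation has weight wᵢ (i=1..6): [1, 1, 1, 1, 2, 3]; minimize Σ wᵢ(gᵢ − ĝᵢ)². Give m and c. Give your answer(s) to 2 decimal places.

MᵀWM·[m, c]ᵀ = MᵀWg reads: 343·m + 41·c = 728;  41·m + 9·c = 96.
(Σwᵢ·s·s = 343, Σwᵢ·s = 41, Σwᵢ·1 = 9, Σwᵢ·s·g = 728, Σwᵢ·g = 96.)
Δ = 343·9 − 41² = 1406.
m = (728·9 − 41·96)/1406 = 1308/703; c = (343·96 − 41·728)/1406 = 1540/703.

m = 1.86, c = 2.19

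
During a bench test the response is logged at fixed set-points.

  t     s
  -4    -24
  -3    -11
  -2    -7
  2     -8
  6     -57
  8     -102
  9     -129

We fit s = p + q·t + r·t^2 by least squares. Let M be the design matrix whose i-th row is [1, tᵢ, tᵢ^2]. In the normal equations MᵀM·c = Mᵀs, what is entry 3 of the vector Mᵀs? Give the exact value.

-19572

Entry 3 ↔ basis t^2, so (Mᵀs)_{3} = Σᵢ (t^2)·sᵢ = (16)·(-24) + (9)·(-11) + (4)·(-7) + (4)·(-8) + (36)·(-57) + (64)·(-102) + (81)·(-129) = -19572.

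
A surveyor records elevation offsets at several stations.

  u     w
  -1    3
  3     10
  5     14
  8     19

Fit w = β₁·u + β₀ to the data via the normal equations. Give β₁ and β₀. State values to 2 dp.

Compute the Gram sums: Σu·u = 99, Σu = 15, Σ1 = 4.
Moment sums: Σu·w = 249, Σw = 46.
So XᵀX·[β₁, β₀]ᵀ = Xᵀw: [[99, 15]; [15, 4]]·[β₁, β₀]ᵀ = [249, 46]ᵀ.
Eliminating β₀: 4·(row 1) − 15·(row 2) gives 171·β₁ = 4·249 − 15·46 = 306, so β₁ = 34/19.
Then β₀ = (46 − 15·(34/19))/4 = 91/19.

β₁ = 1.79, β₀ = 4.79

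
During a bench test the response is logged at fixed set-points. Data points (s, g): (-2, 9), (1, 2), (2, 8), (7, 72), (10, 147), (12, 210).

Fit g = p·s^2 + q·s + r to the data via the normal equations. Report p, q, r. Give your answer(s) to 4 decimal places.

p = 1.4735, q = -0.3136, r = 2.0666

From the data, Σs^2·s^2 = 33170, Σs^2·s = 3072, Σs^2 = 302, Σs·s = 302, Σs = 30, Σ1 = 6.
Moment sums: Σs^2·g = 48538, Σs·g = 4494, Σg = 448.
Normal equations: [[33170, 3072, 302]; [3072, 302, 30]; [302, 30, 6]]·[p, q, r]ᵀ = [48538, 4494, 448]ᵀ.
Solving the 3×3 system (Gaussian elimination) gives p = 322147/218621, q = -68565/218621, r = 451794/218621.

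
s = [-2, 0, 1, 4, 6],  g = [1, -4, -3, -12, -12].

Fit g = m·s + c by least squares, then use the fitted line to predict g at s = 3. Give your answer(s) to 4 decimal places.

ĝ = -8.0882

The normal equations are: 57·m + 9·c = -125;  9·m + 5·c = -30.
det = 57·5 − 9² = 204.
m = ((-125)·5 − 9·(-30))/204 = -355/204; c = (57·(-30) − 9·(-125))/204 = -195/68.
At s = 3: ĝ = (-355/204)·(3) + (-195/68)·(1) = -275/34.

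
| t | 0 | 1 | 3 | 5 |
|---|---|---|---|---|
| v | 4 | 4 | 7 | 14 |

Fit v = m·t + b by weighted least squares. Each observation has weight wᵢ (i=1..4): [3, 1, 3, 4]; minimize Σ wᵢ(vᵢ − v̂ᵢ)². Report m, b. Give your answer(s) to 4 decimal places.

Setting ∂/∂m … = 0 gives: 128·m + 30·b = 347;  30·m + 11·b = 93.
(Σwᵢ·t·t = 128, Σwᵢ·t = 30, Σwᵢ·1 = 11, Σwᵢ·t·v = 347, Σwᵢ·v = 93.)
Eliminating b: 11·(row 1) − 30·(row 2) gives 508·m = 11·347 − 30·93 = 1027, so m = 1027/508.
Then b = (93 − 30·(1027/508))/11 = 747/254.

m = 2.0217, b = 2.9409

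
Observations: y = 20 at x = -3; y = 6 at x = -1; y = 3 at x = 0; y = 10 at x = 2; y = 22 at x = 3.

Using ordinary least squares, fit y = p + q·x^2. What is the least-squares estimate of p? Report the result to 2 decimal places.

From the data, Σ1 = 5, Σx^2 = 23, Σx^2·x^2 = 179.
And Σy = 61, Σx^2·y = 424.
Δ = 5·179 − 23² = 366.
p = (61·179 − 23·424)/366 = 389/122; q = (5·424 − 23·61)/366 = 239/122.

p = 3.19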